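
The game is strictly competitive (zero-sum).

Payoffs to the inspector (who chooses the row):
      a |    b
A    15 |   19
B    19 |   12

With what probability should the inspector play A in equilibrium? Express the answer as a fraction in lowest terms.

7/11

Row minima are 15 and 12, so the inspector's maximin is 15; column maxima are 19 and 19, so the inspectee's minimax is 19. These differ, so the equilibrium is in mixed strategies.
Let the inspector play A with probability p. The inspectee is indifferent when 15p + 19(1−p) = 19p + 12(1−p), giving p = 7/11.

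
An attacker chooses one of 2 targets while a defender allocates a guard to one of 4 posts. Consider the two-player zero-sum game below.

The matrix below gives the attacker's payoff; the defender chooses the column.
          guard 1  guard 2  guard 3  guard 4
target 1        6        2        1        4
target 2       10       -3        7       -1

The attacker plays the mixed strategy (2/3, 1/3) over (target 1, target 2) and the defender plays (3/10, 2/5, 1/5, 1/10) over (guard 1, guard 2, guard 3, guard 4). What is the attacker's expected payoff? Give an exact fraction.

Against (3/10, 2/5, 1/5, 1/10), each row's expected payoff is target 1: 16/5; target 2: 31/10.
Taking the (2/3, 1/3)-weighted average: (2/3)·(16/5) + (1/3)·(31/10) = 19/6.

19/6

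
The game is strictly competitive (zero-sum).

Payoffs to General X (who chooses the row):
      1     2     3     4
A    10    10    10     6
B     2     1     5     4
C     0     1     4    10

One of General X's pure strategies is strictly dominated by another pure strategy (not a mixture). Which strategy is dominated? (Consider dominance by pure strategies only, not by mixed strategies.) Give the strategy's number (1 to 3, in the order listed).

2

Compare B with A: 10 > 2, 10 > 1, 10 > 5, 6 > 4.
So A strictly dominates B for General X; B is strictly dominated.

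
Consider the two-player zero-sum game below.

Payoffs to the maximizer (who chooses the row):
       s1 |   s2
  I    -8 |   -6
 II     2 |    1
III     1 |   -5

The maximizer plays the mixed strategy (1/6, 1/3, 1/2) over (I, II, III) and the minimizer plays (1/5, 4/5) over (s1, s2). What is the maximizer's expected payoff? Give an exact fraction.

-77/30

Against (1/5, 4/5), each row's expected payoff is I: -32/5; II: 6/5; III: -19/5.
Taking the (1/6, 1/3, 1/2)-weighted average: (1/6)·(-32/5) + (1/3)·(6/5) + (1/2)·(-19/5) = -77/30.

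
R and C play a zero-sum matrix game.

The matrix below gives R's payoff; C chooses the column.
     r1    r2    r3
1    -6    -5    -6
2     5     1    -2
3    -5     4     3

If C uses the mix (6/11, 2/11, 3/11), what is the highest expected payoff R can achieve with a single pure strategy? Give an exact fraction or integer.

1: (-6)·(6/11) + (-5)·(2/11) + (-6)·(3/11) = -64/11.
2: (5)·(6/11) + (1)·(2/11) + (-2)·(3/11) = 26/11.
3: (-5)·(6/11) + (4)·(2/11) + (3)·(3/11) = -13/11.
The best pure response is 2 with expected payoff 26/11.

26/11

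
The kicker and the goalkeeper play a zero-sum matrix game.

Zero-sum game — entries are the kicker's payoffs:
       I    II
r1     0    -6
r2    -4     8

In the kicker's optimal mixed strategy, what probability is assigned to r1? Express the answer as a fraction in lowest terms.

Row minima are -6 and -4, so the kicker's maximin is -4; column maxima are 0 and 8, so the goalkeeper's minimax is 0. These differ, so the equilibrium is in mixed strategies.
Let the kicker play r1 with probability p. The goalkeeper is indifferent when −4(1−p) = −6p + 8(1−p), giving p = 2/3.

2/3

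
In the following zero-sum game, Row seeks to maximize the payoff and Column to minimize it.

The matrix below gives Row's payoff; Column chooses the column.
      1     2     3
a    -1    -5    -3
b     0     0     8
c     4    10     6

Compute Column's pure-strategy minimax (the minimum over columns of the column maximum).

4

The worst case (largest entry) in each column is 1: 4, 2: 10, 3: 8.
The best (smallest) of these is 4.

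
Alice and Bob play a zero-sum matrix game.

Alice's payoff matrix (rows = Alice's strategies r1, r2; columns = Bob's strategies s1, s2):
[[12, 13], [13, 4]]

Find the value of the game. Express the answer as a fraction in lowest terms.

Row minima are 12 and 4, so Alice's maximin is 12; column maxima are 13 and 13, so Bob's minimax is 13. These differ, so the equilibrium is in mixed strategies.
Let Alice play r1 with probability p. Bob is indifferent when 12p + 13(1−p) = 13p + 4(1−p), giving p = 9/10.
Let Bob play s1 with probability q. Alice is indifferent when 12q + 13(1−q) = 13q + 4(1−q), giving q = 9/10.
The value is 12·(9/10) + (13)·(1/10) = 121/10.

121/10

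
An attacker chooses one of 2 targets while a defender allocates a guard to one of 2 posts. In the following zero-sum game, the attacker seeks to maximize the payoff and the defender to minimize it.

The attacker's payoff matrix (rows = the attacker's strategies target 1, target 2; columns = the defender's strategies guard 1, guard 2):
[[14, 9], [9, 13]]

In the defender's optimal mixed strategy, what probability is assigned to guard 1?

Row minima are 9 and 9, so the attacker's maximin is 9; column maxima are 14 and 13, so the defender's minimax is 13. These differ, so the equilibrium is in mixed strategies.
Let the defender play guard 1 with probability q. The attacker is indifferent when 14q + 9(1−q) = 9q + 13(1−q), giving q = 4/9.

4/9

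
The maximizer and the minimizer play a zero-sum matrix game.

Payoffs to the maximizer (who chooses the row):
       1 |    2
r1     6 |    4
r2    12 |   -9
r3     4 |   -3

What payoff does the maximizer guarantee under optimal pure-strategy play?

4

Row minima: 4, -9, -3 → the maximizer's maximin is 4.
Column maxima: 12, 4 → the minimizer's minimax is 4.
They coincide at (r1, 2), so the value is 4.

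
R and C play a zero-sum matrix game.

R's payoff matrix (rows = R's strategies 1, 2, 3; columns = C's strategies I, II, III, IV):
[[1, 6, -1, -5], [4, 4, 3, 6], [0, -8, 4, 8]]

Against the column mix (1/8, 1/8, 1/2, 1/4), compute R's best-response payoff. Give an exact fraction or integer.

4

1: (1)·(1/8) + (6)·(1/8) + (-1)·(1/2) + (-5)·(1/4) = -7/8.
2: (4)·(1/8) + (4)·(1/8) + (3)·(1/2) + (6)·(1/4) = 4.
3: (0)·(1/8) + (-8)·(1/8) + (4)·(1/2) + (8)·(1/4) = 3.
The best pure response is 2 with expected payoff 4.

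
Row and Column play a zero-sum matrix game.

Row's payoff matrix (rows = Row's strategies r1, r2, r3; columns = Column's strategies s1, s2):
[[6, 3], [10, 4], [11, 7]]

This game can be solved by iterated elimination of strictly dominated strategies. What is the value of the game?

7

Column s1 is strictly dominated by s2 for Column (3<6, 4<10, 7<11); eliminate s1.
Row r2 is strictly dominated by row r3 (7>4); eliminate r2.
Row r1 is strictly dominated by row r3 (7>3); eliminate r1.
Only (r3, s2) remains, with payoff 7.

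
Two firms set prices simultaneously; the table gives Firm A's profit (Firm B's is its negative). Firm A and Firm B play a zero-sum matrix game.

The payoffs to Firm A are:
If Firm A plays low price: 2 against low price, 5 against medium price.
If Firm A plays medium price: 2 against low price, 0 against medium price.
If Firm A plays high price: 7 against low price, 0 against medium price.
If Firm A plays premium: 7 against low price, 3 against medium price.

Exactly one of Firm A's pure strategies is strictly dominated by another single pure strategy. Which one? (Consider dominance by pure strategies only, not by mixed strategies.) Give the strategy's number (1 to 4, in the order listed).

2

Compare medium price with premium: 7 > 2, 3 > 0.
So premium strictly dominates medium price for Firm A; medium price is strictly dominated.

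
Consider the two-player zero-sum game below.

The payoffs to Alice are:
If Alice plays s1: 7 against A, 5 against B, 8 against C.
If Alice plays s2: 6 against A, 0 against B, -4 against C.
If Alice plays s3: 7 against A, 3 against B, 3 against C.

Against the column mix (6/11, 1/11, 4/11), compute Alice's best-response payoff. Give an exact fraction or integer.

79/11

s1: (7)·(6/11) + (5)·(1/11) + (8)·(4/11) = 79/11.
s2: (6)·(6/11) + (0)·(1/11) + (-4)·(4/11) = 20/11.
s3: (7)·(6/11) + (3)·(1/11) + (3)·(4/11) = 57/11.
The best pure response is s1 with expected payoff 79/11.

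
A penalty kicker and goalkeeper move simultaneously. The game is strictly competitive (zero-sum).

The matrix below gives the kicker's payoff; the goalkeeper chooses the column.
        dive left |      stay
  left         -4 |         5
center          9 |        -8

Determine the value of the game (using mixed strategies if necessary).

Row minima are -4 and -8, so the kicker's maximin is -4; column maxima are 9 and 5, so the goalkeeper's minimax is 5. These differ, so the equilibrium is in mixed strategies.
Let the kicker play left with probability p. The goalkeeper is indifferent when −4p + 9(1−p) = 5p − 8(1−p), giving p = 17/26.
Let the goalkeeper play dive left with probability q. The kicker is indifferent when −4q + 5(1−q) = 9q − 8(1−q), giving q = 1/2.
The value is -4·(1/2) + (5)·(1/2) = 1/2.

1/2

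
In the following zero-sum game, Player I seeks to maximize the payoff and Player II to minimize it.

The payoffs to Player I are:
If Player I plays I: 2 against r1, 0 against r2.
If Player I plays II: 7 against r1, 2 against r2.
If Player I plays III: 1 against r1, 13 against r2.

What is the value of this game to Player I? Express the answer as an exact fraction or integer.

89/17

Row I is strictly dominated by row II, so Player I never plays it.
The remaining 2×2 game on (II, III) × (r1, r2) has no saddle point. Let Player I play II with probability p; indifference gives 7p + (1−p) = 2p + 13(1−p), so p = 12/17.
Similarly Player II's optimal q on r1 is 11/17, and the value is 7·(11/17) + (2)·(6/17) = 89/17.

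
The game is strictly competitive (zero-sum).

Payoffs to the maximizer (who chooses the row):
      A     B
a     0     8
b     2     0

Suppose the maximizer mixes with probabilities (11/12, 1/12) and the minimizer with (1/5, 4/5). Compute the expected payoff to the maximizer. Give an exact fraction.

Against (1/5, 4/5), each row's expected payoff is a: 32/5; b: 2/5.
Taking the (11/12, 1/12)-weighted average: (11/12)·(32/5) + (1/12)·(2/5) = 59/10.

59/10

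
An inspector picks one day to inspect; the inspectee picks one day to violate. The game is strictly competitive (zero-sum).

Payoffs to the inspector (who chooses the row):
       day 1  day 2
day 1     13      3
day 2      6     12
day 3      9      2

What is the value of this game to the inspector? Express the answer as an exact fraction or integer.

69/8

Row day 3 is strictly dominated by row day 1, so the inspector never plays it.
The remaining 2×2 game on (day 1, day 2) × (day 1, day 2) has no saddle point. Let the inspector play day 1 with probability p; indifference gives 13p + 6(1−p) = 3p + 12(1−p), so p = 3/8.
Similarly the inspectee's optimal q on day 1 is 9/16, and the value is 13·(9/16) + (3)·(7/16) = 69/8.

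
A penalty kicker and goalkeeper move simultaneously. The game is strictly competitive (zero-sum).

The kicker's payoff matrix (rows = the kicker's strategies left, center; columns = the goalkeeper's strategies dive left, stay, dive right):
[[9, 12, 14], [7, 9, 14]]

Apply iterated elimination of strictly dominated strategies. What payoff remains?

9

Column dive right is strictly dominated by dive left for the goalkeeper (9<14, 7<14); eliminate dive right.
Row center is strictly dominated by row left (9>7, 12>9); eliminate center.
Column stay is strictly dominated by dive left for the goalkeeper (9<12); eliminate stay.
Only (left, dive left) remains, with payoff 9.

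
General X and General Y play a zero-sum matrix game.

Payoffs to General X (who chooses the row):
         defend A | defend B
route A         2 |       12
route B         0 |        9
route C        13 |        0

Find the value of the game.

156/23

Row route B is strictly dominated by row route A, so General X never plays it.
The remaining 2×2 game on (route A, route C) × (defend A, defend B) has no saddle point. Let General X play route A with probability p; indifference gives 2p + 13(1−p) = 12p, so p = 13/23.
Similarly General Y's optimal q on defend A is 12/23, and the value is 2·(12/23) + (12)·(11/23) = 156/23.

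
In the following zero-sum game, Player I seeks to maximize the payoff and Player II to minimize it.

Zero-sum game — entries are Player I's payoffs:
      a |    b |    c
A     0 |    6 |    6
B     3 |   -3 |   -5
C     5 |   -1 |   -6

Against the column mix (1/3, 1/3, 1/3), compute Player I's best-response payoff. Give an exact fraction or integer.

4

A: (0)·(1/3) + (6)·(1/3) + (6)·(1/3) = 4.
B: (3)·(1/3) + (-3)·(1/3) + (-5)·(1/3) = -5/3.
C: (5)·(1/3) + (-1)·(1/3) + (-6)·(1/3) = -2/3.
The best pure response is A with expected payoff 4.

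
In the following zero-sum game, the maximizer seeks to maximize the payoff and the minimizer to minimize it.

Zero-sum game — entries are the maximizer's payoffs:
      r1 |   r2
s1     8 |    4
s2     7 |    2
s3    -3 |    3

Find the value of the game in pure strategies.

4

Row minima: 4, 2, -3 → the maximizer's maximin is 4.
Column maxima: 8, 4 → the minimizer's minimax is 4.
They coincide at (s1, r2), so the value is 4.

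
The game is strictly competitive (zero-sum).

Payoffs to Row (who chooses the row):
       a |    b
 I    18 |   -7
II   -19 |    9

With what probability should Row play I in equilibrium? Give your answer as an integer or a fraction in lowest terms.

Row minima are -7 and -19, so Row's maximin is -7; column maxima are 18 and 9, so Column's minimax is 9. These differ, so the equilibrium is in mixed strategies.
Let Row play I with probability p. Column is indifferent when 18p − 19(1−p) = −7p + 9(1−p), giving p = 28/53.

28/53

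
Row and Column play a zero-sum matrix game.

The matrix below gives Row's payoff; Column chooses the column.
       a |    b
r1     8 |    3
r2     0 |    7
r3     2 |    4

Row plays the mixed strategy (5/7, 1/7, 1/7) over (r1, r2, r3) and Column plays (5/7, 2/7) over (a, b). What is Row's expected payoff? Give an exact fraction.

262/49

Against (5/7, 2/7), each row's expected payoff is r1: 46/7; r2: 2; r3: 18/7.
Taking the (5/7, 1/7, 1/7)-weighted average: (5/7)·(46/7) + (1/7)·(2) + (1/7)·(18/7) = 262/49.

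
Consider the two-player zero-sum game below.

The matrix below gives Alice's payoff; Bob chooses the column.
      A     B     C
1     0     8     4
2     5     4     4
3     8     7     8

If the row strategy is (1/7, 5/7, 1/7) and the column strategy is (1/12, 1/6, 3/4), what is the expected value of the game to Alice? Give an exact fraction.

391/84

Against (1/12, 1/6, 3/4), each row's expected payoff is 1: 13/3; 2: 49/12; 3: 47/6.
Taking the (1/7, 5/7, 1/7)-weighted average: (1/7)·(13/3) + (5/7)·(49/12) + (1/7)·(47/6) = 391/84.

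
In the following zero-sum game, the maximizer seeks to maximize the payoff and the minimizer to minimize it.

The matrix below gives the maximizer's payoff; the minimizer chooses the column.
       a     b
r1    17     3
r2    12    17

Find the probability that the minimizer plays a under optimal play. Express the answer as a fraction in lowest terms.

14/19

Row minima are 3 and 12, so the maximizer's maximin is 12; column maxima are 17 and 17, so the minimizer's minimax is 17. These differ, so the equilibrium is in mixed strategies.
Let the minimizer play a with probability q. The maximizer is indifferent when 17q + 3(1−q) = 12q + 17(1−q), giving q = 14/19.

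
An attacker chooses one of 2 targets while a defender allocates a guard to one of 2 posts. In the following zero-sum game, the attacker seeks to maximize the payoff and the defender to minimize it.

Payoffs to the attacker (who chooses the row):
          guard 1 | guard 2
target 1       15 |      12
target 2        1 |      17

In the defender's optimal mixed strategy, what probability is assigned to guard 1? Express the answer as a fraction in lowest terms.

Row minima are 12 and 1, so the attacker's maximin is 12; column maxima are 15 and 17, so the defender's minimax is 15. These differ, so the equilibrium is in mixed strategies.
Let the defender play guard 1 with probability q. The attacker is indifferent when 15q + 12(1−q) = q + 17(1−q), giving q = 5/19.

5/19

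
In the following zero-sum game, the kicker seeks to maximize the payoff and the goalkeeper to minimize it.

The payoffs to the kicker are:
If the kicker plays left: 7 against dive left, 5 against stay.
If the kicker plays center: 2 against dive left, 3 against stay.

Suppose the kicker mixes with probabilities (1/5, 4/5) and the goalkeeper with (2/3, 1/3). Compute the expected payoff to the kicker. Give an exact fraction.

Against (2/3, 1/3), each row's expected payoff is left: 19/3; center: 7/3.
Taking the (1/5, 4/5)-weighted average: (1/5)·(19/3) + (4/5)·(7/3) = 47/15.

47/15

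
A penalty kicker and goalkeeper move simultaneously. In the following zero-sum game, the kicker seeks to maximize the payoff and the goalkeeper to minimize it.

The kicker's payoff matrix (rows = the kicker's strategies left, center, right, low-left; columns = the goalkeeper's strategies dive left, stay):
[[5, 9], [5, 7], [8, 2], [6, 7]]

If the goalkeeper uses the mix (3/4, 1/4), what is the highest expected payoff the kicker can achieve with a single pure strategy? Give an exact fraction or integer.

13/2

left: (5)·(3/4) + (9)·(1/4) = 6.
center: (5)·(3/4) + (7)·(1/4) = 11/2.
right: (8)·(3/4) + (2)·(1/4) = 13/2.
low-left: (6)·(3/4) + (7)·(1/4) = 25/4.
The best pure response is right with expected payoff 13/2.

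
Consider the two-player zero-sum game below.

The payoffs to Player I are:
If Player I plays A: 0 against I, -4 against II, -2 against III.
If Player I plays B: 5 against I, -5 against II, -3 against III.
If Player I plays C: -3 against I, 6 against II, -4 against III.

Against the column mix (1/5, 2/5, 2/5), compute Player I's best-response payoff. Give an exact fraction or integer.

A: (0)·(1/5) + (-4)·(2/5) + (-2)·(2/5) = -12/5.
B: (5)·(1/5) + (-5)·(2/5) + (-3)·(2/5) = -11/5.
C: (-3)·(1/5) + (6)·(2/5) + (-4)·(2/5) = 1/5.
The best pure response is C with expected payoff 1/5.

1/5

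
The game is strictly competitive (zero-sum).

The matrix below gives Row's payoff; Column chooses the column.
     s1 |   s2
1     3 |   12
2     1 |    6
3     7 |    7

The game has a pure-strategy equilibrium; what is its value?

7

Row minima: 3, 1, 7 → Row's maximin is 7.
Column maxima: 7, 12 → Column's minimax is 7.
They coincide at (3, s1), so the value is 7.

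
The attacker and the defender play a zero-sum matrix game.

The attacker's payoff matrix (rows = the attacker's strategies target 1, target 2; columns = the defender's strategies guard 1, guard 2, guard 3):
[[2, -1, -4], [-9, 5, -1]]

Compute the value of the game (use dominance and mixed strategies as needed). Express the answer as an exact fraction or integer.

-19/7

Column guard 2 is strictly dominated by guard 3 for the defender (it gives the attacker more in every row).
The remaining 2×2 game on (target 1, target 2) × (guard 1, guard 3) has no saddle point. Let the attacker play target 1 with probability p; indifference gives 2p − 9(1−p) = −4p − (1−p), so p = 4/7.
Similarly the defender's optimal q on guard 1 is 3/14, and the value is 2·(3/14) + (-4)·(11/14) = -19/7.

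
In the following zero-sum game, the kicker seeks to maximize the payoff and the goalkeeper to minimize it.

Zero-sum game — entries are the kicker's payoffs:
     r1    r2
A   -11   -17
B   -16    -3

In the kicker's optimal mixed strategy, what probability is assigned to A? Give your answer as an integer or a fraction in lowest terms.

Row minima are -17 and -16, so the kicker's maximin is -16; column maxima are -11 and -3, so the goalkeeper's minimax is -11. These differ, so the equilibrium is in mixed strategies.
Let the kicker play A with probability p. The goalkeeper is indifferent when −11p − 16(1−p) = −17p − 3(1−p), giving p = 13/19.

13/19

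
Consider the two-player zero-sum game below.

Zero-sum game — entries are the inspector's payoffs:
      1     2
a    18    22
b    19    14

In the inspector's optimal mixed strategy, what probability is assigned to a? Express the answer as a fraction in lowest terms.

5/9

Row minima are 18 and 14, so the inspector's maximin is 18; column maxima are 19 and 22, so the inspectee's minimax is 19. These differ, so the equilibrium is in mixed strategies.
Let the inspector play a with probability p. The inspectee is indifferent when 18p + 19(1−p) = 22p + 14(1−p), giving p = 5/9.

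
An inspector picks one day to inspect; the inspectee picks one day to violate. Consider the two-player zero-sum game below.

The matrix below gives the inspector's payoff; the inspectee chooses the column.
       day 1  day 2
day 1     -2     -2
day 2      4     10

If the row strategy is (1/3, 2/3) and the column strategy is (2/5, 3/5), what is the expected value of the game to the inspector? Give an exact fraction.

22/5

Against (2/5, 3/5), each row's expected payoff is day 1: -2; day 2: 38/5.
Taking the (1/3, 2/3)-weighted average: (1/3)·(-2) + (2/3)·(38/5) = 22/5.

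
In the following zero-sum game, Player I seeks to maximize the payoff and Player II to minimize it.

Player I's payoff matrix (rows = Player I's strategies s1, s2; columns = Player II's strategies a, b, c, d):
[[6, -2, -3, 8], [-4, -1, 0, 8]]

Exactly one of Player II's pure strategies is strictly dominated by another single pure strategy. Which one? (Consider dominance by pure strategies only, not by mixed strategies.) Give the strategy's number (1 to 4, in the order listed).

Player II prefers columns that give Player I less. Compare d with a: 6 < 8, -4 < 8.
So a strictly dominates d for Player II; d is strictly dominated.

4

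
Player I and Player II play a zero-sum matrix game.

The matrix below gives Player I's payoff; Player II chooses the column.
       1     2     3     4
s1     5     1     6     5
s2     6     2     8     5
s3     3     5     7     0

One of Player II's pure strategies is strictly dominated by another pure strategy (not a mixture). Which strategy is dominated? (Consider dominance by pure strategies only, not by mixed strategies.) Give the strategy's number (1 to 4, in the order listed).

Player II prefers columns that give Player I less. Compare 3 with 1: 5 < 6, 6 < 8, 3 < 7.
So 1 strictly dominates 3 for Player II; 3 is strictly dominated.

3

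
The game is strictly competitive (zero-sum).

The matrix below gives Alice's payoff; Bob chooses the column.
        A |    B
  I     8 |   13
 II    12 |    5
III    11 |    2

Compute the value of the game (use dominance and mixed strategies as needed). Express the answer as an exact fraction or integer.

Row III is strictly dominated by row II, so Alice never plays it.
The remaining 2×2 game on (I, II) × (A, B) has no saddle point. Let Alice play I with probability p; indifference gives 8p + 12(1−p) = 13p + 5(1−p), so p = 7/12.
Similarly Bob's optimal q on A is 2/3, and the value is 8·(2/3) + (13)·(1/3) = 29/3.

29/3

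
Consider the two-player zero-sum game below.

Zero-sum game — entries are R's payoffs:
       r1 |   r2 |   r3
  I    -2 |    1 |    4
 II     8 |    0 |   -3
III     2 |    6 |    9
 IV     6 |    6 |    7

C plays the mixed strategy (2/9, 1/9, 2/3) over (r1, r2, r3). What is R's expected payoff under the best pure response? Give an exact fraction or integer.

I: (-2)·(2/9) + (1)·(1/9) + (4)·(2/3) = 7/3.
II: (8)·(2/9) + (0)·(1/9) + (-3)·(2/3) = -2/9.
III: (2)·(2/9) + (6)·(1/9) + (9)·(2/3) = 64/9.
IV: (6)·(2/9) + (6)·(1/9) + (7)·(2/3) = 20/3.
The best pure response is III with expected payoff 64/9.

64/9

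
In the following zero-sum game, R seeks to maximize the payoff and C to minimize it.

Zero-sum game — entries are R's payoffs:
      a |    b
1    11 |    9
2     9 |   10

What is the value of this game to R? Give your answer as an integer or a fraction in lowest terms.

29/3

Row minima are 9 and 9, so R's maximin is 9; column maxima are 11 and 10, so C's minimax is 10. These differ, so the equilibrium is in mixed strategies.
Let R play 1 with probability p. C is indifferent when 11p + 9(1−p) = 9p + 10(1−p), giving p = 1/3.
Let C play a with probability q. R is indifferent when 11q + 9(1−q) = 9q + 10(1−q), giving q = 1/3.
The value is 11·(1/3) + (9)·(2/3) = 29/3.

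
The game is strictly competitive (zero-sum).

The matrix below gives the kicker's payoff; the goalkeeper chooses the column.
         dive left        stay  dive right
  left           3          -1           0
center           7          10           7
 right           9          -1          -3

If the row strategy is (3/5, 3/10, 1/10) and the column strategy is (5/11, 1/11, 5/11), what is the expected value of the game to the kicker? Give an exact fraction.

Against (5/11, 1/11, 5/11), each row's expected payoff is left: 14/11; center: 80/11; right: 29/11.
Taking the (3/5, 3/10, 1/10)-weighted average: (3/5)·(14/11) + (3/10)·(80/11) + (1/10)·(29/11) = 353/110.

353/110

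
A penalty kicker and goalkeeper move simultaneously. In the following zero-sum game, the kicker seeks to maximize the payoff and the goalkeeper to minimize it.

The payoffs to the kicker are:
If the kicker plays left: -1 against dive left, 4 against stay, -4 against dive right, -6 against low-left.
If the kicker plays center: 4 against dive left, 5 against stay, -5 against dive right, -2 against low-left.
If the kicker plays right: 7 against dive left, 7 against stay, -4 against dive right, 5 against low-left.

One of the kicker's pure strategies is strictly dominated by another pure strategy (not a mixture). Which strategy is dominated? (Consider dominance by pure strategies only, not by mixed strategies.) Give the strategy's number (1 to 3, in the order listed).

2

Compare center with right: 7 > 4, 7 > 5, -4 > -5, 5 > -2.
So right strictly dominates center for the kicker; center is strictly dominated.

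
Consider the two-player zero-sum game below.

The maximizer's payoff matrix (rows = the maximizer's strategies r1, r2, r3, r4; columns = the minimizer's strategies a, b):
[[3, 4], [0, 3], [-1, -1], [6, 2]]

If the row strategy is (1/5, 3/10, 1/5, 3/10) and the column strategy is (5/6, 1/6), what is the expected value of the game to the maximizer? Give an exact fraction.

Against (5/6, 1/6), each row's expected payoff is r1: 19/6; r2: 1/2; r3: -1; r4: 16/3.
Taking the (1/5, 3/10, 1/5, 3/10)-weighted average: (1/5)·(19/6) + (3/10)·(1/2) + (1/5)·(-1) + (3/10)·(16/3) = 131/60.

131/60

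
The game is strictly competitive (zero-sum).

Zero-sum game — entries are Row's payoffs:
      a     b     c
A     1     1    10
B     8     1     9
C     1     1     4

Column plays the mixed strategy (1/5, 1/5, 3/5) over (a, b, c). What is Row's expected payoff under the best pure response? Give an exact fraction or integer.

36/5

A: (1)·(1/5) + (1)·(1/5) + (10)·(3/5) = 32/5.
B: (8)·(1/5) + (1)·(1/5) + (9)·(3/5) = 36/5.
C: (1)·(1/5) + (1)·(1/5) + (4)·(3/5) = 14/5.
The best pure response is B with expected payoff 36/5.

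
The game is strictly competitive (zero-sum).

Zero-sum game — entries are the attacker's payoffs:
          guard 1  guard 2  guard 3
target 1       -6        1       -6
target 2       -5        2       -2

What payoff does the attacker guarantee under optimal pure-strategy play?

-5

Row minima: -6, -5 → the attacker's maximin is -5.
Column maxima: -5, 2, -2 → the defender's minimax is -5.
They coincide at (target 2, guard 1), so the value is -5.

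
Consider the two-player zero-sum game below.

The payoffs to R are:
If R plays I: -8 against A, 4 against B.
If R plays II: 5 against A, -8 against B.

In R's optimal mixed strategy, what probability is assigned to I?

Row minima are -8 and -8, so R's maximin is -8; column maxima are 5 and 4, so C's minimax is 4. These differ, so the equilibrium is in mixed strategies.
Let R play I with probability p. C is indifferent when −8p + 5(1−p) = 4p − 8(1−p), giving p = 13/25.

13/25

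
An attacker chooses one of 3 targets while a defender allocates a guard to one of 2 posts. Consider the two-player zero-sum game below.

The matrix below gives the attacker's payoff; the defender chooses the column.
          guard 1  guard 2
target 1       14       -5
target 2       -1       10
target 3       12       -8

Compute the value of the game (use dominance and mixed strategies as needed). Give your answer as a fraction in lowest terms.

Row target 3 is strictly dominated by row target 1, so the attacker never plays it.
The remaining 2×2 game on (target 1, target 2) × (guard 1, guard 2) has no saddle point. Let the attacker play target 1 with probability p; indifference gives 14p − (1−p) = −5p + 10(1−p), so p = 11/30.
Similarly the defender's optimal q on guard 1 is 1/2, and the value is 14·(1/2) + (-5)·(1/2) = 9/2.

9/2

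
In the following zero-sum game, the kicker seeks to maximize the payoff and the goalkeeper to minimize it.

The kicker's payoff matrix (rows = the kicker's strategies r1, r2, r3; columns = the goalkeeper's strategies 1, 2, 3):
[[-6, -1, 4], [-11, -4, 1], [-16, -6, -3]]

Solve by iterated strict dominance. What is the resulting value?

-6

Row r3 is strictly dominated by row r1 (-6>-16, -1>-6, 4>-3); eliminate r3.
Row r2 is strictly dominated by row r1 (-6>-11, -1>-4, 4>1); eliminate r2.
Column 2 is strictly dominated by 1 for the goalkeeper (-6<-1); eliminate 2.
Column 3 is strictly dominated by 1 for the goalkeeper (-6<4); eliminate 3.
Only (r1, 1) remains, with payoff -6.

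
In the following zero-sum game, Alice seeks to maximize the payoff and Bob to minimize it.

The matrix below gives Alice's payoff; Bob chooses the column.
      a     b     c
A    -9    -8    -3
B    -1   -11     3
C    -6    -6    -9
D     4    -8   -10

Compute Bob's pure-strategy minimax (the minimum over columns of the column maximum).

-6

The worst case (largest entry) in each column is a: 4, b: -6, c: 3.
The best (smallest) of these is -6.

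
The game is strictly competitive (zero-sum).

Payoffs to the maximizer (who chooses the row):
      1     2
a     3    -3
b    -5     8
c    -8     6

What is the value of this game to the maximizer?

9/19

Row c is strictly dominated by row b, so the maximizer never plays it.
The remaining 2×2 game on (a, b) × (1, 2) has no saddle point. Let the maximizer play a with probability p; indifference gives 3p − 5(1−p) = −3p + 8(1−p), so p = 13/19.
Similarly the minimizer's optimal q on 1 is 11/19, and the value is 3·(11/19) + (-3)·(8/19) = 9/19.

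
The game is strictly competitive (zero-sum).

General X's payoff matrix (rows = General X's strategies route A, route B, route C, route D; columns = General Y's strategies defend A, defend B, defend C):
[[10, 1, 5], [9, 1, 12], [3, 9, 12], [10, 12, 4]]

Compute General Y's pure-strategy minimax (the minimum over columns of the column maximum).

The worst case (largest entry) in each column is defend A: 10, defend B: 12, defend C: 12.
The best (smallest) of these is 10.

10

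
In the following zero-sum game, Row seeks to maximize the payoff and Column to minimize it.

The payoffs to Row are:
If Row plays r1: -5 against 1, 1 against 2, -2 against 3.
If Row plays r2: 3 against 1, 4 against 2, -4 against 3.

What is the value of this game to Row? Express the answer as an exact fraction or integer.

Column 2 is strictly dominated by 1 for Column (it gives Row more in every row).
The remaining 2×2 game on (r1, r2) × (1, 3) has no saddle point. Let Row play r1 with probability p; indifference gives −5p + 3(1−p) = −2p − 4(1−p), so p = 7/10.
Similarly Column's optimal q on 1 is 1/5, and the value is -5·(1/5) + (-2)·(4/5) = -13/5.

-13/5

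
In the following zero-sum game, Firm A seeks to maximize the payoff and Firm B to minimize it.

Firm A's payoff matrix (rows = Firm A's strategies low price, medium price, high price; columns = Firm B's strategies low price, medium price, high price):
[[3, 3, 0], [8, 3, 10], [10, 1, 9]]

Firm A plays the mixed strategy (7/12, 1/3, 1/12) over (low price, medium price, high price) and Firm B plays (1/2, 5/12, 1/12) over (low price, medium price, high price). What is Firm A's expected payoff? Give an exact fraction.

199/48

Against (1/2, 5/12, 1/12), each row's expected payoff is low price: 11/4; medium price: 73/12; high price: 37/6.
Taking the (7/12, 1/3, 1/12)-weighted average: (7/12)·(11/4) + (1/3)·(73/12) + (1/12)·(37/6) = 199/48.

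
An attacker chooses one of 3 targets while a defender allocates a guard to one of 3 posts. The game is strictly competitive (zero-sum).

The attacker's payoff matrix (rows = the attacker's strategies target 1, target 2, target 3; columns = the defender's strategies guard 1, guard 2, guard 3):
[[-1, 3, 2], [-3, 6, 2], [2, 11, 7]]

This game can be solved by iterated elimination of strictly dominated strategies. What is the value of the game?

Column guard 3 is strictly dominated by guard 1 for the defender (-1<2, -3<2, 2<7); eliminate guard 3.
Column guard 2 is strictly dominated by guard 1 for the defender (-1<3, -3<6, 2<11); eliminate guard 2.
Row target 1 is strictly dominated by row target 3 (2>-1); eliminate target 1.
Row target 2 is strictly dominated by row target 3 (2>-3); eliminate target 2.
Only (target 3, guard 1) remains, with payoff 2.

2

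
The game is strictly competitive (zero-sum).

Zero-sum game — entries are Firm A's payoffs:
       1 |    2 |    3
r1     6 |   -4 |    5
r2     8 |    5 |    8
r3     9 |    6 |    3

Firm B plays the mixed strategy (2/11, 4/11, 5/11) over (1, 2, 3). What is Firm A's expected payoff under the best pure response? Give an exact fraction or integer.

76/11

r1: (6)·(2/11) + (-4)·(4/11) + (5)·(5/11) = 21/11.
r2: (8)·(2/11) + (5)·(4/11) + (8)·(5/11) = 76/11.
r3: (9)·(2/11) + (6)·(4/11) + (3)·(5/11) = 57/11.
The best pure response is r2 with expected payoff 76/11.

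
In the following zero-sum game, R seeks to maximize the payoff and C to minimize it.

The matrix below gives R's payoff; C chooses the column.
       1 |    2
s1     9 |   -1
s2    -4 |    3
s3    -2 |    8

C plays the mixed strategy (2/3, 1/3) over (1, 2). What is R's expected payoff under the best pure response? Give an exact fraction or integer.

s1: (9)·(2/3) + (-1)·(1/3) = 17/3.
s2: (-4)·(2/3) + (3)·(1/3) = -5/3.
s3: (-2)·(2/3) + (8)·(1/3) = 4/3.
The best pure response is s1 with expected payoff 17/3.

17/3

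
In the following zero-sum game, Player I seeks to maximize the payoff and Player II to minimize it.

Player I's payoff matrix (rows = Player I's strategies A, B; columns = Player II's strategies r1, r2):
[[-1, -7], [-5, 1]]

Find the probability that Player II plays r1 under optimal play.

Row minima are -7 and -5, so Player I's maximin is -5; column maxima are -1 and 1, so Player II's minimax is -1. These differ, so the equilibrium is in mixed strategies.
Let Player II play r1 with probability q. Player I is indifferent when −q − 7(1−q) = −5q + (1−q), giving q = 2/3.

2/3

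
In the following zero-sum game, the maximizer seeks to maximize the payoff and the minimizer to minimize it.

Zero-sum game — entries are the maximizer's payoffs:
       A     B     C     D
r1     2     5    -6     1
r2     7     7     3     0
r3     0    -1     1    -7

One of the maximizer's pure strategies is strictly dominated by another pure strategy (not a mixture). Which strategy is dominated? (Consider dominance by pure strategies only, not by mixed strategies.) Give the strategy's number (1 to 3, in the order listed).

3

Compare r3 with r2: 7 > 0, 7 > -1, 3 > 1, 0 > -7.
So r2 strictly dominates r3 for the maximizer; r3 is strictly dominated.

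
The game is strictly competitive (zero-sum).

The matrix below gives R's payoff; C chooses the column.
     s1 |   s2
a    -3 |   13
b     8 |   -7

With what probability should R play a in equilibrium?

15/31

Row minima are -3 and -7, so R's maximin is -3; column maxima are 8 and 13, so C's minimax is 8. These differ, so the equilibrium is in mixed strategies.
Let R play a with probability p. C is indifferent when −3p + 8(1−p) = 13p − 7(1−p), giving p = 15/31.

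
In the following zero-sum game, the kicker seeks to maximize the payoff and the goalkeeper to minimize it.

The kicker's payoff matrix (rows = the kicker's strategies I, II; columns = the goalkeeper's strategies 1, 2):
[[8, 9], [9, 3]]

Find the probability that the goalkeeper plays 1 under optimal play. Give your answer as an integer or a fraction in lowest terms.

6/7

Row minima are 8 and 3, so the kicker's maximin is 8; column maxima are 9 and 9, so the goalkeeper's minimax is 9. These differ, so the equilibrium is in mixed strategies.
Let the goalkeeper play 1 with probability q. The kicker is indifferent when 8q + 9(1−q) = 9q + 3(1−q), giving q = 6/7.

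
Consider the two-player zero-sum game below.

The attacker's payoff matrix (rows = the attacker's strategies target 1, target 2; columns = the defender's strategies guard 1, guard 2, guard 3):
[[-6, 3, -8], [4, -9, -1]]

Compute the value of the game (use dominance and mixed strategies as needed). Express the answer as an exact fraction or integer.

Column guard 1 is strictly dominated by guard 3 for the defender (it gives the attacker more in every row).
The remaining 2×2 game on (target 1, target 2) × (guard 2, guard 3) has no saddle point. Let the attacker play target 1 with probability p; indifference gives 3p − 9(1−p) = −8p − (1−p), so p = 8/19.
Similarly the defender's optimal q on guard 2 is 7/19, and the value is 3·(7/19) + (-8)·(12/19) = -75/19.

-75/19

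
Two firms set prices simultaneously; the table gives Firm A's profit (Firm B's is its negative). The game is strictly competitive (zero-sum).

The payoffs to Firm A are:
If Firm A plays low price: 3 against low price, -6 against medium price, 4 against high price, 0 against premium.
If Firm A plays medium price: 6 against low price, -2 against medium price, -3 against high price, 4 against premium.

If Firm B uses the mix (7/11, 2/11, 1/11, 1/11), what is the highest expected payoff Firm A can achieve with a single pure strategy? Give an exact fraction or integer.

39/11

low price: (3)·(7/11) + (-6)·(2/11) + (4)·(1/11) + (0)·(1/11) = 13/11.
medium price: (6)·(7/11) + (-2)·(2/11) + (-3)·(1/11) + (4)·(1/11) = 39/11.
The best pure response is medium price with expected payoff 39/11.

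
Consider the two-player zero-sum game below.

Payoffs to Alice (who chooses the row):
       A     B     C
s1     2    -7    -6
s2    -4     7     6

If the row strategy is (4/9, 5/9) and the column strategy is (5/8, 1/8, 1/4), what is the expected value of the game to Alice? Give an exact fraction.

Against (5/8, 1/8, 1/4), each row's expected payoff is s1: -9/8; s2: -1/8.
Taking the (4/9, 5/9)-weighted average: (4/9)·(-9/8) + (5/9)·(-1/8) = -41/72.

-41/72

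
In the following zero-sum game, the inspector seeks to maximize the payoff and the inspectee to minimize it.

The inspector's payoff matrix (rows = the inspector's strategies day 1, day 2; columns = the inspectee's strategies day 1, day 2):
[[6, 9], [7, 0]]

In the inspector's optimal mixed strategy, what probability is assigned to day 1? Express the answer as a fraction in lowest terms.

Row minima are 6 and 0, so the inspector's maximin is 6; column maxima are 7 and 9, so the inspectee's minimax is 7. These differ, so the equilibrium is in mixed strategies.
Let the inspector play day 1 with probability p. The inspectee is indifferent when 6p + 7(1−p) = 9p, giving p = 7/10.

7/10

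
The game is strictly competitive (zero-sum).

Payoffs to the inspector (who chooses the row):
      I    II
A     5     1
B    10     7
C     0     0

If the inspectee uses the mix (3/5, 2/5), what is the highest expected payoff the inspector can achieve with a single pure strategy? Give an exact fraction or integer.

A: (5)·(3/5) + (1)·(2/5) = 17/5.
B: (10)·(3/5) + (7)·(2/5) = 44/5.
C: (0)·(3/5) + (0)·(2/5) = 0.
The best pure response is B with expected payoff 44/5.

44/5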